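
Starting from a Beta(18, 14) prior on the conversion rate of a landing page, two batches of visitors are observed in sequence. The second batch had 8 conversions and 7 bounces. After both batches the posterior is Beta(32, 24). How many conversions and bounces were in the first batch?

6 conversions and 3 bounces

Because Beta–binomial updating is additive in the counts, the combined data contributed (α_post−α_prior, β_post−β_prior) successes and failures.
Total across both batches: 32−18=14 conversions, 24−14=10 bounces.
Subtract the second batch: 14−8=6 conversions and 10−7=3 bounces.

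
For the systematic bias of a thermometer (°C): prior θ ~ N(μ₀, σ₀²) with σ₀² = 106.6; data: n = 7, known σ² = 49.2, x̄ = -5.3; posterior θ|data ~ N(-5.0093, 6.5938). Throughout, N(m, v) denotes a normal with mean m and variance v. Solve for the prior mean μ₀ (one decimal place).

With known observation variance, the Normal–Normal posterior has precision τ_n = τ₀ + n/σ² and mean μ_n = (τ₀μ₀ + (n/σ²)x̄)/τ_n.
Here τ₀ = 1/106.6 = 0.009381 and τ_data = 7/49.2 = 0.142276, so τ_n = 0.151657.
Rearranging for μ₀: μ₀ = (μ_n·τ_n − τ_data·x̄)/τ₀ = (-5.0093·0.151657 − 0.142276·-5.3) / 0.009381 = -0.005633/0.009381 ≈ -0.6.

μ₀ = -0.6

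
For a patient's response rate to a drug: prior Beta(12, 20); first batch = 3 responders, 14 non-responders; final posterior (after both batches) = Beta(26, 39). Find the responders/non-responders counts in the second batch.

11 responders and 5 non-responders

Because Beta–binomial updating is additive in the counts, the combined data contributed (α_post−α_prior, β_post−β_prior) successes and failures.
Total across both batches: 26−12=14 responders, 39−20=19 non-responders.
Subtract the first batch: 14−3=11 responders and 19−14=5 non-responders.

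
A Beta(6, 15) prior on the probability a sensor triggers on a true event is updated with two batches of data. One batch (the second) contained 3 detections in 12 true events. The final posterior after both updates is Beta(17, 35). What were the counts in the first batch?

8 detections and 11 misses

Because Beta–binomial updating is additive in the counts, the combined data contributed (α_post−α_prior, β_post−β_prior) successes and failures.
Total across both batches: 17−6=11 detections, 35−15=20 misses.
Subtract the second batch: 11−3=8 detections and 20−9=11 misses.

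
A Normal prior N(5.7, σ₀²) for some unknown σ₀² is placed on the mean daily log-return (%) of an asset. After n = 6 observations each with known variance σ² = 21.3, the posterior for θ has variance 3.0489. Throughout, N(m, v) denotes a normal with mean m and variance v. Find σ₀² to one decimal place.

Posterior precision equals prior precision plus data precision: 1/σ_n² = 1/σ₀² + n/σ².
So 1/σ₀² = 1/3.0489 − 6/21.3 = 0.327987 − 0.281690 = 0.046297.
Hence σ₀² = 1/0.046297 ≈ 21.6.

σ₀² = 21.6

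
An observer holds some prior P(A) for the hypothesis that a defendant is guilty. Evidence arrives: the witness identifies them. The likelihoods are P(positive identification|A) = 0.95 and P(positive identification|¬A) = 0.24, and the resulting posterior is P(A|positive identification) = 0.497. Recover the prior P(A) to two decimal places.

In odds form, posterior odds = prior odds × likelihood ratio, so prior odds = posterior odds ÷ LR.
Posterior odds = 0.497/(1−0.497) = 0.9881. LR = 0.95/0.24 = 3.9583.
Prior odds = 0.9881/3.9583 = 0.2496, so P(A) = 0.2496/(1+0.2496) ≈ 0.20.

P(A) = 0.20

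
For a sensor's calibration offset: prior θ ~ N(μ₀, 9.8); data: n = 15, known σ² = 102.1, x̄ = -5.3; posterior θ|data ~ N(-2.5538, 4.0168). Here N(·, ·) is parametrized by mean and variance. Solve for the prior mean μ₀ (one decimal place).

μ₀ = 1.4

With known observation variance, the Normal–Normal posterior has precision τ_n = τ₀ + n/σ² and mean μ_n = (τ₀μ₀ + (n/σ²)x̄)/τ_n.
Here τ₀ = 1/9.8 = 0.102041 and τ_data = 15/102.1 = 0.146915, so τ_n = 0.248956.
Rearranging for μ₀: μ₀ = (μ_n·τ_n − τ_data·x̄)/τ₀ = (-2.5538·0.248956 − 0.146915·-5.3) / 0.102041 = 0.142866/0.102041 ≈ 1.4.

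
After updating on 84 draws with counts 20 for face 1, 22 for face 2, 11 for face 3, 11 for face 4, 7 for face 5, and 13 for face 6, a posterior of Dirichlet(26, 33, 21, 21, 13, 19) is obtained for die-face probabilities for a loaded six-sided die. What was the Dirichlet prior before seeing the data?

For a Dirichlet(α) prior with multinomial counts c, the posterior is Dirichlet(α + c) componentwise.
Subtract each count from the matching posterior parameter: 26−20=6, 33−22=11, 21−11=10, 21−11=10, 13−7=6, 19−13=6.

Dirichlet(6, 11, 10, 10, 6, 6)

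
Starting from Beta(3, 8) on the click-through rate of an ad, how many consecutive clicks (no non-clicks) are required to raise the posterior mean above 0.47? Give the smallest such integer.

After k clicks and 0 non-clicks the posterior is Beta(3+k, 8), with mean (3+k)/(3+8+k).
Set (3+k)/(11+k) > 0.47 and solve: k > (0.47·11 − 3)/(1 − 0.47) = 4.094.
The smallest integer exceeding 4.094 is 5.

k = 5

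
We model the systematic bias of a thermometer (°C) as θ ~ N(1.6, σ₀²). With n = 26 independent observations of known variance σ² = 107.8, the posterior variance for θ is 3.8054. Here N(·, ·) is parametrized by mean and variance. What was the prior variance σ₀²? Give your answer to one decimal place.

σ₀² = 46.3

Posterior precision equals prior precision plus data precision: 1/σ_n² = 1/σ₀² + n/σ².
So 1/σ₀² = 1/3.8054 − 26/107.8 = 0.262784 − 0.241187 = 0.021597.
Hence σ₀² = 1/0.021597 ≈ 46.3.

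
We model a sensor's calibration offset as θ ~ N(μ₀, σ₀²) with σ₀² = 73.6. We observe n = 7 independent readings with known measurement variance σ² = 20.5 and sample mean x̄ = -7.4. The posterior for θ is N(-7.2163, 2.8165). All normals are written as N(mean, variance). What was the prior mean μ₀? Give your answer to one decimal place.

The posterior mean is a precision-weighted average: μ_n = (τ₀μ₀ + τ_data·x̄)/(τ₀+τ_data), with τ₀=1/σ₀² and τ_data=n/σ².
Here τ₀ = 1/73.6 = 0.013587 and τ_data = 7/20.5 = 0.341463, so τ_n = 0.355050.
Rearranging for μ₀: μ₀ = (μ_n·τ_n − τ_data·x̄)/τ₀ = (-7.2163·0.355050 − 0.341463·-7.4) / 0.013587 = -0.035321/0.013587 ≈ -2.6.

μ₀ = -2.6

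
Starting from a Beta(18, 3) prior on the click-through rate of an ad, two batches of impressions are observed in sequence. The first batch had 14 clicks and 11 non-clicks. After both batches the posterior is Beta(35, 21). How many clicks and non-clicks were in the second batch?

Because Beta–binomial updating is additive in the counts, the combined data contributed (α_post−α_prior, β_post−β_prior) successes and failures.
Total across both batches: 35−18=17 clicks, 21−3=18 non-clicks.
Subtract the first batch: 17−14=3 clicks and 18−11=7 non-clicks.

3 clicks and 7 non-clicks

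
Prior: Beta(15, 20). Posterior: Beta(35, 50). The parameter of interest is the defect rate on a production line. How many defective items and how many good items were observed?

20 defective items and 30 good items

A Beta(α, β) prior with s successes and f failures in binomial data gives a Beta(α+s, β+f) posterior.
Match parameters: s=35−15=20, f=50−20=30.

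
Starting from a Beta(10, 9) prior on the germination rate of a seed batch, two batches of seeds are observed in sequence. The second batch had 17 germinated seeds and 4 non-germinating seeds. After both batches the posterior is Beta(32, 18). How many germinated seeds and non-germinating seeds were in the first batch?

Because Beta–binomial updating is additive in the counts, the combined data contributed (α_post−α_prior, β_post−β_prior) successes and failures.
Total across both batches: 32−10=22 germinated seeds, 18−9=9 non-germinating seeds.
Subtract the second batch: 22−17=5 germinated seeds and 9−4=5 non-germinating seeds.

5 germinated seeds and 5 non-germinating seeds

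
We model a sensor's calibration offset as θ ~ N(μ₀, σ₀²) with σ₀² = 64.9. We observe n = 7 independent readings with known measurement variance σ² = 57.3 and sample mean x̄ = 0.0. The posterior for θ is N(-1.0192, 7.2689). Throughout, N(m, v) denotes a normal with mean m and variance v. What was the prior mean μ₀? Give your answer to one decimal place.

With known observation variance, the Normal–Normal posterior has precision τ_n = τ₀ + n/σ² and mean μ_n = (τ₀μ₀ + (n/σ²)x̄)/τ_n.
Here τ₀ = 1/64.9 = 0.015408 and τ_data = 7/57.3 = 0.122164, so τ_n = 0.137572.
Rearranging for μ₀: μ₀ = (μ_n·τ_n − τ_data·x̄)/τ₀ = (-1.0192·0.137572 − 0.122164·0.0) / 0.015408 = -0.140213/0.015408 ≈ -9.1.

μ₀ = -9.1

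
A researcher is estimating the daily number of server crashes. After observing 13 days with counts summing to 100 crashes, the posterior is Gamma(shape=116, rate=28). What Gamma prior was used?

Gamma(shape=16, rate=15)

Gamma–Poisson conjugacy: posterior shape = α + Σxᵢ, posterior rate = β + n.
So α = 116 − 100 = 16 and β = 28 − 13 = 15.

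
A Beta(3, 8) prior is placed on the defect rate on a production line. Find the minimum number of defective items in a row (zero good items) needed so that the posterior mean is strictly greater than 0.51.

After k defective items and 0 good items the posterior is Beta(3+k, 8), with mean (3+k)/(3+8+k).
Set (3+k)/(11+k) > 0.51 and solve: k > (0.51·11 − 3)/(1 − 0.51) = 5.327.
The smallest integer exceeding 5.327 is 6, and checking k=6: (9)/(17) = 0.5294 > 0.51.

k = 6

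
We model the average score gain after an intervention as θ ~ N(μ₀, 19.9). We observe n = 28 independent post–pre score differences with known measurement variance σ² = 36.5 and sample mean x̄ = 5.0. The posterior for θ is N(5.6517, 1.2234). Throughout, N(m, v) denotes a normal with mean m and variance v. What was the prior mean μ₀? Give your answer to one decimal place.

The posterior mean is a precision-weighted average: μ_n = (τ₀μ₀ + τ_data·x̄)/(τ₀+τ_data), with τ₀=1/σ₀² and τ_data=n/σ².
Here τ₀ = 1/19.9 = 0.050251 and τ_data = 28/36.5 = 0.767123, so τ_n = 0.817374.
Rearranging for μ₀: μ₀ = (μ_n·τ_n − τ_data·x̄)/τ₀ = (5.6517·0.817374 − 0.767123·5.0) / 0.050251 = 0.783938/0.050251 ≈ 15.6.

μ₀ = 15.6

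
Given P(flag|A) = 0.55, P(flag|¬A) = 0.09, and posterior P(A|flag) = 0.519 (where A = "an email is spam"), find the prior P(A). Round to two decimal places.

P(A) = 0.15

In odds form, posterior odds = prior odds × likelihood ratio, so prior odds = posterior odds ÷ LR.
Posterior odds = 0.519/(1−0.519) = 1.0790. LR = 0.55/0.09 = 6.1111.
Prior odds = 1.0790/6.1111 = 0.1766, so P(A) = 0.1766/(1+0.1766) ≈ 0.15.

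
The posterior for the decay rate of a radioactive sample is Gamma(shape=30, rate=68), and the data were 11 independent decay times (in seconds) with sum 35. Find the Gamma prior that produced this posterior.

For an exponential likelihood with a Gamma(α, β) prior on the rate, n observations with total T give posterior Gamma(α+n, β+T).
So α = 30 − 11 = 19 and β = 68 − 35 = 33.

Gamma(shape=19, rate=33)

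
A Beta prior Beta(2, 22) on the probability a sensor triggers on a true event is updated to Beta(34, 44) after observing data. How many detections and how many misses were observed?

A Beta(α, β) prior with s successes and f failures in binomial data gives a Beta(α+s, β+f) posterior.
Match parameters: s=34−2=32, f=44−22=22.

32 detections and 22 misses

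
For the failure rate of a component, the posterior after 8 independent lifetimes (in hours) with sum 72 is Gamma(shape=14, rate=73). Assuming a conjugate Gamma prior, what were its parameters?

Gamma(shape=6, rate=1)

Gamma–exponential conjugacy: posterior shape = α + n, posterior rate = β + Σtᵢ.
So α = 14 − 8 = 6 and β = 73 − 72 = 1.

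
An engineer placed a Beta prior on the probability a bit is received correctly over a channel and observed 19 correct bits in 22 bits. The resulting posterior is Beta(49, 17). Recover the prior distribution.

Beta(30, 14)

Under Beta–binomial conjugacy the posterior parameters are (α+s, β+f).
Subtract the data counts: 49−19=30, 17−3=14.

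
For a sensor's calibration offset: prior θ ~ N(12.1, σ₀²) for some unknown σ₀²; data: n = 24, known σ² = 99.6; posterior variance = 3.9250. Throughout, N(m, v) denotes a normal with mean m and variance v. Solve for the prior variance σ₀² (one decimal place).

Posterior precision equals prior precision plus data precision: 1/σ_n² = 1/σ₀² + n/σ².
So 1/σ₀² = 1/3.9250 − 24/99.6 = 0.254777 − 0.240964 = 0.013813.
Hence σ₀² = 1/0.013813 ≈ 72.4.

σ₀² = 72.4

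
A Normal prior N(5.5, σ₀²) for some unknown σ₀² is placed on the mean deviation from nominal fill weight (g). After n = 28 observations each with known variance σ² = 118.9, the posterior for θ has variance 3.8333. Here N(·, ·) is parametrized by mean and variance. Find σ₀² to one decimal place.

σ₀² = 39.4

Posterior precision equals prior precision plus data precision: 1/σ_n² = 1/σ₀² + n/σ².
So 1/σ₀² = 1/3.8333 − 28/118.9 = 0.260872 − 0.235492 = 0.025380.
Hence σ₀² = 1/0.025380 ≈ 39.4.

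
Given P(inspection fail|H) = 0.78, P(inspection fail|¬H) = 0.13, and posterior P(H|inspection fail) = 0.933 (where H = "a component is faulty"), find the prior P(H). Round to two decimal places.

Bayes' rule in odds form gives O(H|E) = O(H)·[P(E|H)/P(E|¬H)], hence O(H) = O(H|E)/LR.
Posterior odds = 0.933/(1−0.933) = 13.9254. LR = 0.78/0.13 = 6.0000.
Prior odds = 13.9254/6.0000 = 2.3209, so P(H) = 2.3209/(1+2.3209) ≈ 0.70.

P(H) = 0.70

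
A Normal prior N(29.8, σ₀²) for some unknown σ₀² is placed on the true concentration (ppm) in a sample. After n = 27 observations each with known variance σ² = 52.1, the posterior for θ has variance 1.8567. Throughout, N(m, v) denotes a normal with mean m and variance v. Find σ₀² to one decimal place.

Posterior precision equals prior precision plus data precision: 1/σ_n² = 1/σ₀² + n/σ².
So 1/σ₀² = 1/1.8567 − 27/52.1 = 0.538590 − 0.518234 = 0.020356.
Hence σ₀² = 1/0.020356 ≈ 49.1.

σ₀² = 49.1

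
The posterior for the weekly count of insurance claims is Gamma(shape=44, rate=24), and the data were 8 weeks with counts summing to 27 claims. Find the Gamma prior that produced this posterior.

Gamma(shape=17, rate=16)

Gamma–Poisson conjugacy: posterior shape = α + Σxᵢ, posterior rate = β + n.
So α = 44 − 27 = 17 and β = 24 − 8 = 16.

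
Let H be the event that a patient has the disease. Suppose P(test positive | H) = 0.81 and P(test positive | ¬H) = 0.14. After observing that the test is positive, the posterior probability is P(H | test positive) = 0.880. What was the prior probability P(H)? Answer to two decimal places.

In odds form, posterior odds = prior odds × likelihood ratio, so prior odds = posterior odds ÷ LR.
Posterior odds = 0.880/(1−0.880) = 7.3333. LR = 0.81/0.14 = 5.7857.
Prior odds = 7.3333/5.7857 = 1.2675, so P(H) = 1.2675/(1+1.2675) ≈ 0.56.

P(H) = 0.56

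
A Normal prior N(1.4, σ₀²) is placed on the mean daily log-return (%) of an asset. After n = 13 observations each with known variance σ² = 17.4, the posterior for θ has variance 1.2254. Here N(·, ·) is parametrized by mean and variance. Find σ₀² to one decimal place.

For the Normal–Normal model with known σ², precisions add: τ_n = τ₀ + n/σ².
So 1/σ₀² = 1/1.2254 − 13/17.4 = 0.816060 − 0.747126 = 0.068934.
Hence σ₀² = 1/0.068934 ≈ 14.5.

σ₀² = 14.5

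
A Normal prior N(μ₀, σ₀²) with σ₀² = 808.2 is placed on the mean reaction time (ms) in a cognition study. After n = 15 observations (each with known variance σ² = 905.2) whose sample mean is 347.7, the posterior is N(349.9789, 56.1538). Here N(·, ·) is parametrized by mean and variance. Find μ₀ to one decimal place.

μ₀ = 380.5

With known observation variance, the Normal–Normal posterior has precision τ_n = τ₀ + n/σ² and mean μ_n = (τ₀μ₀ + (n/σ²)x̄)/τ_n.
Here τ₀ = 1/808.2 = 0.001237 and τ_data = 15/905.2 = 0.016571, so τ_n = 0.017808.
Rearranging for μ₀: μ₀ = (μ_n·τ_n − τ_data·x̄)/τ₀ = (349.9789·0.017808 − 0.016571·347.7) / 0.001237 = 0.470688/0.001237 ≈ 380.5.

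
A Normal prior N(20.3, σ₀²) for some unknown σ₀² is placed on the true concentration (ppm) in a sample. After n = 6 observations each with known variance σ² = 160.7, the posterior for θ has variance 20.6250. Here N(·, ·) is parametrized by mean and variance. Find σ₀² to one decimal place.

σ₀² = 89.7

Posterior precision equals prior precision plus data precision: 1/σ_n² = 1/σ₀² + n/σ².
So 1/σ₀² = 1/20.6250 − 6/160.7 = 0.048485 − 0.037337 = 0.011148.
Hence σ₀² = 1/0.011148 ≈ 89.7.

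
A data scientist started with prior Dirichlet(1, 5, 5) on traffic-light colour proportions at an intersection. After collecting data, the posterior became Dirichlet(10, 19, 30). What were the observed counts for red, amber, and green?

counts (9, 14, 25)

For a Dirichlet(α) prior with multinomial counts c, the posterior is Dirichlet(α + c) componentwise.
Counts are posterior − prior componentwise: 10−1=9, 19−5=14, 30−5=25.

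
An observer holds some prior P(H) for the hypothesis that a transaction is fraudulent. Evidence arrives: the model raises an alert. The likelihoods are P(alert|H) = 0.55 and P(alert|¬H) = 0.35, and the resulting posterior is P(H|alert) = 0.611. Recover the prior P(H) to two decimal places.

P(H) = 0.50

Bayes' rule in odds form gives O(H|E) = O(H)·[P(E|H)/P(E|¬H)], hence O(H) = O(H|E)/LR.
Posterior odds = 0.611/(1−0.611) = 1.5707. LR = 0.55/0.35 = 1.5714.
Prior odds = 1.5707/1.5714 = 0.9996, so P(H) = 0.9996/(1+0.9996) ≈ 0.50.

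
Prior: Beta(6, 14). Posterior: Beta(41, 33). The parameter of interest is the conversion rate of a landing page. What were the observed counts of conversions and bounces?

35 conversions and 19 bounces

Under Beta–binomial conjugacy the posterior parameters are (a+s, b+f).
So s = 41 − 6 = 35 and f = 33 − 14 = 19.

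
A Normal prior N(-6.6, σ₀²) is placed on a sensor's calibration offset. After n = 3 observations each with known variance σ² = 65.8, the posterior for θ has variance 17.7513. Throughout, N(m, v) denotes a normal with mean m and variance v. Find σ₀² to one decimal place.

For the Normal–Normal model with known σ², precisions add: τ_n = τ₀ + n/σ².
So 1/σ₀² = 1/17.7513 − 3/65.8 = 0.056334 − 0.045593 = 0.010741.
Hence σ₀² = 1/0.010741 ≈ 93.1.

σ₀² = 93.1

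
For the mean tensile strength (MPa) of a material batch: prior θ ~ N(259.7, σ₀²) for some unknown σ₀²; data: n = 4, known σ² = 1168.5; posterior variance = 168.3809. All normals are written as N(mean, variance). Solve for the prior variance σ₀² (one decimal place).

σ₀² = 397.5

For the Normal–Normal model with known σ², precisions add: τ_n = τ₀ + n/σ².
So 1/σ₀² = 1/168.3809 − 4/1168.5 = 0.005939 − 0.003423 = 0.002516.
Hence σ₀² = 1/0.002516 ≈ 397.5.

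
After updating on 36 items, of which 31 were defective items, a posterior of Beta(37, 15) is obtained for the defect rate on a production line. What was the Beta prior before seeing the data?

Beta(6, 10)

Under Beta–binomial conjugacy the posterior parameters are (a+s, b+f).
So a = 37 − 31 = 6 and b = 15 − 5 = 10.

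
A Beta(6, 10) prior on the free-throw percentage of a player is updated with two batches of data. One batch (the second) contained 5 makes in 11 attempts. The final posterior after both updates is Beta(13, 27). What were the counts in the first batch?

2 makes and 11 misses

Sequential conjugate updates are equivalent to a single update on the pooled data, so total successes = posterior α − prior α and total failures = posterior β − prior β.
Total across both batches: 13−6=7 makes, 27−10=17 misses.
Subtract the second batch: 7−5=2 makes and 17−6=11 misses.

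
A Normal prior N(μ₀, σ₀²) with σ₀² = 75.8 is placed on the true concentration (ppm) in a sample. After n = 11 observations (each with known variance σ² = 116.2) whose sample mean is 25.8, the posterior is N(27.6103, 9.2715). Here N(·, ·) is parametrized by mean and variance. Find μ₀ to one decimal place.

μ₀ = 40.6

With known observation variance, the Normal–Normal posterior has precision τ_n = τ₀ + n/σ² and mean μ_n = (τ₀μ₀ + (n/σ²)x̄)/τ_n.
Here τ₀ = 1/75.8 = 0.013193 and τ_data = 11/116.2 = 0.094664, so τ_n = 0.107857.
Rearranging for μ₀: μ₀ = (μ_n·τ_n − τ_data·x̄)/τ₀ = (27.6103·0.107857 − 0.094664·25.8) / 0.013193 = 0.535633/0.013193 ≈ 40.6.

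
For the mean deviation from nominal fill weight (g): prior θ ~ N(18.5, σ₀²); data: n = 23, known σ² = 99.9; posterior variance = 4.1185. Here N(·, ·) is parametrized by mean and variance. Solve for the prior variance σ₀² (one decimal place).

σ₀² = 79.5

Posterior precision equals prior precision plus data precision: 1/σ_n² = 1/σ₀² + n/σ².
So 1/σ₀² = 1/4.1185 − 23/99.9 = 0.242807 − 0.230230 = 0.012577.
Hence σ₀² = 1/0.012577 ≈ 79.5.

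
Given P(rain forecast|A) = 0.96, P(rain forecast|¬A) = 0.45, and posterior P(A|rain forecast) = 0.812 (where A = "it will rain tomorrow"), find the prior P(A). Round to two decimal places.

In odds form, posterior odds = prior odds × likelihood ratio, so prior odds = posterior odds ÷ LR.
Posterior odds = 0.812/(1−0.812) = 4.3191. LR = 0.96/0.45 = 2.1333.
Prior odds = 4.3191/2.1333 = 2.0246, so P(A) = 2.0246/(1+2.0246) ≈ 0.67.

P(A) = 0.67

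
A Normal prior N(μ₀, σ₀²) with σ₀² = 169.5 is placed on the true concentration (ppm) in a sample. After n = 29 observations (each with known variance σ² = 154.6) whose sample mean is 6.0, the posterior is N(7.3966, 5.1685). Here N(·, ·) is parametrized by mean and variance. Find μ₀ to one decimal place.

μ₀ = 51.8

With known observation variance, the Normal–Normal posterior has precision τ_n = τ₀ + n/σ² and mean μ_n = (τ₀μ₀ + (n/σ²)x̄)/τ_n.
Here τ₀ = 1/169.5 = 0.005900 and τ_data = 29/154.6 = 0.187581, so τ_n = 0.193481.
Rearranging for μ₀: μ₀ = (μ_n·τ_n − τ_data·x̄)/τ₀ = (7.3966·0.193481 − 0.187581·6.0) / 0.005900 = 0.305616/0.005900 ≈ 51.8.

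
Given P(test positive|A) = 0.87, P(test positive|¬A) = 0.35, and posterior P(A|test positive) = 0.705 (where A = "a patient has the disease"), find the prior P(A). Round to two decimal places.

Bayes' rule in odds form gives O(A|E) = O(A)·[P(E|A)/P(E|¬A)], hence O(A) = O(A|E)/LR.
Posterior odds = 0.705/(1−0.705) = 2.3898. LR = 0.87/0.35 = 2.4857.
Prior odds = 2.3898/2.4857 = 0.9614, so P(A) = 0.9614/(1+0.9614) ≈ 0.49.

P(A) = 0.49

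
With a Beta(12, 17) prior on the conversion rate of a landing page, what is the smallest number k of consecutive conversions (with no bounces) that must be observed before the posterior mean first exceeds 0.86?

k = 93

After k conversions and 0 bounces the posterior is Beta(12+k, 17), with mean (12+k)/(12+17+k).
Set (12+k)/(29+k) > 0.86 and solve: k > (0.86·29 − 12)/(1 − 0.86) = 92.429.
The smallest integer exceeding 92.429 is 93, and checking k=93: (105)/(122) = 0.8607 > 0.86.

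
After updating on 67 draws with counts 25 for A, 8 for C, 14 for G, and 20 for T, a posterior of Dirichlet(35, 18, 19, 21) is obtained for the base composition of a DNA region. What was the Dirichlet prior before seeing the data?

Dirichlet(10, 10, 5, 1)

For a Dirichlet(α) prior with multinomial counts c, the posterior is Dirichlet(α + c) componentwise.
Subtract each count from the matching posterior parameter: 35−25=10, 18−8=10, 19−14=5, 21−20=1.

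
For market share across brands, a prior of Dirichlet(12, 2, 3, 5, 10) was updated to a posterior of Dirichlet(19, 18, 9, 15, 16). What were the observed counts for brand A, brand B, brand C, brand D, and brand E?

For a Dirichlet(α) prior with multinomial counts c, the posterior is Dirichlet(α + c) componentwise.
Counts are posterior − prior componentwise: 19−12=7, 18−2=16, 9−3=6, 15−5=10, 16−10=6.

counts (7, 16, 6, 10, 6)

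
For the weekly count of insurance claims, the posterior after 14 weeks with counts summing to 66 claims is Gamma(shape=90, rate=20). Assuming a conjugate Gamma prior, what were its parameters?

Gamma–Poisson conjugacy: posterior shape = α + Σxᵢ, posterior rate = β + n.
So α = 90 − 66 = 24 and β = 20 − 14 = 6.

Gamma(shape=24, rate=6)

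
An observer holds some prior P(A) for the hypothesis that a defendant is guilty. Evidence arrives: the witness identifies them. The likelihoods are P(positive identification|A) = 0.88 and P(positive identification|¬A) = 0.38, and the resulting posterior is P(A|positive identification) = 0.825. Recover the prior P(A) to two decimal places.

Bayes' rule in odds form gives O(A|E) = O(A)·[P(E|A)/P(E|¬A)], hence O(A) = O(A|E)/LR.
Posterior odds = 0.825/(1−0.825) = 4.7143. LR = 0.88/0.38 = 2.3158.
Prior odds = 4.7143/2.3158 = 2.0357, so P(A) = 2.0357/(1+2.0357) ≈ 0.67.

P(A) = 0.67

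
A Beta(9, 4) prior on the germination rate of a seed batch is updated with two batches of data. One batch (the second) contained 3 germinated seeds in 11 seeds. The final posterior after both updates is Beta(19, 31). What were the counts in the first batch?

Because Beta–binomial updating is additive in the counts, the combined data contributed (α_post−α_prior, β_post−β_prior) successes and failures.
Total across both batches: 19−9=10 germinated seeds, 31−4=27 non-germinating seeds.
Subtract the second batch: 10−3=7 germinated seeds and 27−8=19 non-germinating seeds.

7 germinated seeds and 19 non-germinating seeds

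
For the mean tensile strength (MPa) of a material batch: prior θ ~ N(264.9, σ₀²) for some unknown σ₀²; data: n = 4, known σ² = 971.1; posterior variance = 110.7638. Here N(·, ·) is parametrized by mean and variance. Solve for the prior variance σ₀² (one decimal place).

σ₀² = 203.7

Posterior precision equals prior precision plus data precision: 1/σ_n² = 1/σ₀² + n/σ².
So 1/σ₀² = 1/110.7638 − 4/971.1 = 0.009028 − 0.004119 = 0.004909.
Hence σ₀² = 1/0.004909 ≈ 203.7.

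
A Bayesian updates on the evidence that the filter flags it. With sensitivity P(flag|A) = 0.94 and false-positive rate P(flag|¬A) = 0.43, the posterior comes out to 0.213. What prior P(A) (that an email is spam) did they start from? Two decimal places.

Bayes' rule in odds form gives O(A|E) = O(A)·[P(E|A)/P(E|¬A)], hence O(A) = O(A|E)/LR.
Posterior odds = 0.213/(1−0.213) = 0.2706. LR = 0.94/0.43 = 2.1860.
Prior odds = 0.2706/2.1860 = 0.1238, so P(A) = 0.1238/(1+0.1238) ≈ 0.11.

P(A) = 0.11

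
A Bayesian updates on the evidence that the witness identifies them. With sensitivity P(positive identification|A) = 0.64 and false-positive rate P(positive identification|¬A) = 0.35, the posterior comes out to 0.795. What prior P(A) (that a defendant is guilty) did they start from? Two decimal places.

In odds form, posterior odds = prior odds × likelihood ratio, so prior odds = posterior odds ÷ LR.
Posterior odds = 0.795/(1−0.795) = 3.8780. LR = 0.64/0.35 = 1.8286.
Prior odds = 3.8780/1.8286 = 2.1207, so P(A) = 2.1207/(1+2.1207) ≈ 0.68.

P(A) = 0.68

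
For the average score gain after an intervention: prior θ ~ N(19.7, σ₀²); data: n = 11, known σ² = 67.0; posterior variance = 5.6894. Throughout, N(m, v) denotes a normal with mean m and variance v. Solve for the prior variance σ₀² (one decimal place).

σ₀² = 86.3

Posterior precision equals prior precision plus data precision: 1/σ_n² = 1/σ₀² + n/σ².
So 1/σ₀² = 1/5.6894 − 11/67.0 = 0.175765 − 0.164179 = 0.011586.
Hence σ₀² = 1/0.011586 ≈ 86.3.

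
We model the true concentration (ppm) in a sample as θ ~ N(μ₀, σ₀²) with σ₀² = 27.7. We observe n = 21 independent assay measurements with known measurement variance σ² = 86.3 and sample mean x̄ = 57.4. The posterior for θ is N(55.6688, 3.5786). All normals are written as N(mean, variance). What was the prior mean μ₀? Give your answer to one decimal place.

μ₀ = 44.0

With known observation variance, the Normal–Normal posterior has precision τ_n = τ₀ + n/σ² and mean μ_n = (τ₀μ₀ + (n/σ²)x̄)/τ_n.
Here τ₀ = 1/27.7 = 0.036101 and τ_data = 21/86.3 = 0.243337, so τ_n = 0.279438.
Rearranging for μ₀: μ₀ = (μ_n·τ_n − τ_data·x̄)/τ₀ = (55.6688·0.279438 − 0.243337·57.4) / 0.036101 = 1.588434/0.036101 ≈ 44.0.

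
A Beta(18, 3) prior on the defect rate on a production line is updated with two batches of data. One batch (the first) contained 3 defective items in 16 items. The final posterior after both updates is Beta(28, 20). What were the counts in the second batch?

7 defective items and 4 good items

Sequential conjugate updates are equivalent to a single update on the pooled data, so total successes = posterior α − prior α and total failures = posterior β − prior β.
Total across both batches: 28−18=10 defective items, 20−3=17 good items.
Subtract the first batch: 10−3=7 defective items and 17−13=4 good items.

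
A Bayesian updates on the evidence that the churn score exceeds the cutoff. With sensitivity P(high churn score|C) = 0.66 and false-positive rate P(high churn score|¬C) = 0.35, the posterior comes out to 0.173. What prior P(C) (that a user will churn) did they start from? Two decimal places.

P(C) = 0.10

In odds form, posterior odds = prior odds × likelihood ratio, so prior odds = posterior odds ÷ LR.
Posterior odds = 0.173/(1−0.173) = 0.2092. LR = 0.66/0.35 = 1.8857.
Prior odds = 0.2092/1.8857 = 0.1109, so P(C) = 0.1109/(1+0.1109) ≈ 0.10.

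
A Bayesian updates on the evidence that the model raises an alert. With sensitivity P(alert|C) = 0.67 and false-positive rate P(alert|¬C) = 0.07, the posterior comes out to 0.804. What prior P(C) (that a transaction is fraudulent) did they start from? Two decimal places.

P(C) = 0.30

In odds form, posterior odds = prior odds × likelihood ratio, so prior odds = posterior odds ÷ LR.
Posterior odds = 0.804/(1−0.804) = 4.1020. LR = 0.67/0.07 = 9.5714.
Prior odds = 4.1020/9.5714 = 0.4286, so P(C) = 0.4286/(1+0.4286) ≈ 0.30.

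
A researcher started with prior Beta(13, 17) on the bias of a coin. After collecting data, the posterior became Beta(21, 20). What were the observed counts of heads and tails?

8 heads and 3 tails

A Beta(α, β) prior with s successes and f failures in binomial data gives a Beta(α+s, β+f) posterior.
So s = 21 − 13 = 8 and f = 20 − 17 = 3.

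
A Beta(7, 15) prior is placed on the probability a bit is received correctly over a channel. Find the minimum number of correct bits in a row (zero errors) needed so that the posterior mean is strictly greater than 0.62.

k = 18

After k correct bits and 0 errors the posterior is Beta(7+k, 15), with mean (7+k)/(7+15+k).
Set (7+k)/(22+k) > 0.62 and solve: k > (0.62·22 − 7)/(1 − 0.62) = 17.474.
The smallest integer exceeding 17.474 is 18.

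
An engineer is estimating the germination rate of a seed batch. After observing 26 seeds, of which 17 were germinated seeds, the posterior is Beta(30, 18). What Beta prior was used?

Beta(13, 9)

A Beta(α, β) prior with s successes and f failures in binomial data gives a Beta(α+s, β+f) posterior.
Subtract the data counts: 30−17=13, 18−9=9.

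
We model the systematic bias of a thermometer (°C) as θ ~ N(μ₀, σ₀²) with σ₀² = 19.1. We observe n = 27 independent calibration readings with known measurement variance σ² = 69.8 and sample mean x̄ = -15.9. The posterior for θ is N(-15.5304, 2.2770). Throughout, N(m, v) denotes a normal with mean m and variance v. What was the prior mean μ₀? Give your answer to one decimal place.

With known observation variance, the Normal–Normal posterior has precision τ_n = τ₀ + n/σ² and mean μ_n = (τ₀μ₀ + (n/σ²)x̄)/τ_n.
Here τ₀ = 1/19.1 = 0.052356 and τ_data = 27/69.8 = 0.386819, so τ_n = 0.439175.
Rearranging for μ₀: μ₀ = (μ_n·τ_n − τ_data·x̄)/τ₀ = (-15.5304·0.439175 − 0.386819·-15.9) / 0.052356 = -0.670141/0.052356 ≈ -12.8.

μ₀ = -12.8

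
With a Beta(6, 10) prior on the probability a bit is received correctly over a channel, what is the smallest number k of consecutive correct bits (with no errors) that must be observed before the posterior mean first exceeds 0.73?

k = 22

After k correct bits and 0 errors the posterior is Beta(6+k, 10), with mean (6+k)/(6+10+k).
Set (6+k)/(16+k) > 0.73 and solve: k > (0.73·16 − 6)/(1 − 0.73) = 21.037.
The smallest integer exceeding 21.037 is 22, and checking k=22: (28)/(38) = 0.7368 > 0.73.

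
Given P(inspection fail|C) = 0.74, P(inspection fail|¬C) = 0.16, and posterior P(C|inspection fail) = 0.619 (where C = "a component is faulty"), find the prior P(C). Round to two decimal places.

In odds form, posterior odds = prior odds × likelihood ratio, so prior odds = posterior odds ÷ LR.
Posterior odds = 0.619/(1−0.619) = 1.6247. LR = 0.74/0.16 = 4.6250.
Prior odds = 1.6247/4.6250 = 0.3513, so P(C) = 0.3513/(1+0.3513) ≈ 0.26.

P(C) = 0.26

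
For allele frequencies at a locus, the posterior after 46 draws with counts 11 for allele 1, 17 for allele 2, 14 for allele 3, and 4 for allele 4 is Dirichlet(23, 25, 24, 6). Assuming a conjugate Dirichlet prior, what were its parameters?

For a Dirichlet(α) prior with multinomial counts c, the posterior is Dirichlet(α + c) componentwise.
Subtract each count from the matching posterior parameter: 23−11=12, 25−17=8, 24−14=10, 6−4=2.

Dirichlet(12, 8, 10, 2)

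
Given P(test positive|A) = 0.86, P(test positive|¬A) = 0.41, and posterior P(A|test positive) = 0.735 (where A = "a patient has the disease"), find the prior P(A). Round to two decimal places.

P(A) = 0.57

In odds form, posterior odds = prior odds × likelihood ratio, so prior odds = posterior odds ÷ LR.
Posterior odds = 0.735/(1−0.735) = 2.7736. LR = 0.86/0.41 = 2.0976.
Prior odds = 2.7736/2.0976 = 1.3223, so P(A) = 1.3223/(1+1.3223) ≈ 0.57.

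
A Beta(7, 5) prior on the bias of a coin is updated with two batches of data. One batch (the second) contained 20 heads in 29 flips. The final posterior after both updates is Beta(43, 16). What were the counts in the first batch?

16 heads and 2 tails

Sequential conjugate updates are equivalent to a single update on the pooled data, so total successes = posterior α − prior α and total failures = posterior β − prior β.
Total across both batches: 43−7=36 heads, 16−5=11 tails.
Subtract the second batch: 36−20=16 heads and 11−9=2 tails.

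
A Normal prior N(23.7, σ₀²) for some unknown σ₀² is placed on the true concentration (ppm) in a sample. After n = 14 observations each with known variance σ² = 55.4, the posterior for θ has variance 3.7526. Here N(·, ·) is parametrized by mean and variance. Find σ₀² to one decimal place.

For the Normal–Normal model with known σ², precisions add: τ_n = τ₀ + n/σ².
So 1/σ₀² = 1/3.7526 − 14/55.4 = 0.266482 − 0.252708 = 0.013774.
Hence σ₀² = 1/0.013774 ≈ 72.6.

σ₀² = 72.6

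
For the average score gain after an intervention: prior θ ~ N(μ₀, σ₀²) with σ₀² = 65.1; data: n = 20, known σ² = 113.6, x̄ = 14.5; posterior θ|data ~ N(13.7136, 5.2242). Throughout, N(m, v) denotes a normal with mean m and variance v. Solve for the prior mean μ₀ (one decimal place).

The posterior mean is a precision-weighted average: μ_n = (τ₀μ₀ + τ_data·x̄)/(τ₀+τ_data), with τ₀=1/σ₀² and τ_data=n/σ².
Here τ₀ = 1/65.1 = 0.015361 and τ_data = 20/113.6 = 0.176056, so τ_n = 0.191417.
Rearranging for μ₀: μ₀ = (μ_n·τ_n − τ_data·x̄)/τ₀ = (13.7136·0.191417 − 0.176056·14.5) / 0.015361 = 0.072204/0.015361 ≈ 4.7.

μ₀ = 4.7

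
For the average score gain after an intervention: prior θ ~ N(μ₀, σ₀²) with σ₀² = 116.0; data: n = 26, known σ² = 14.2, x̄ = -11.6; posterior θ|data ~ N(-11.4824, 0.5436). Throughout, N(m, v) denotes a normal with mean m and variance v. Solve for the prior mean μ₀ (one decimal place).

With known observation variance, the Normal–Normal posterior has precision τ_n = τ₀ + n/σ² and mean μ_n = (τ₀μ₀ + (n/σ²)x̄)/τ_n.
Here τ₀ = 1/116.0 = 0.008621 and τ_data = 26/14.2 = 1.830986, so τ_n = 1.839607.
Rearranging for μ₀: μ₀ = (μ_n·τ_n − τ_data·x̄)/τ₀ = (-11.4824·1.839607 − 1.830986·-11.6) / 0.008621 = 0.116334/0.008621 ≈ 13.5.

μ₀ = 13.5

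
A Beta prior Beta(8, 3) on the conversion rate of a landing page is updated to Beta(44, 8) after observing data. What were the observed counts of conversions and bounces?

Under Beta–binomial conjugacy the posterior parameters are (α+s, β+f).
Match parameters: s=44−8=36, f=8−3=5.

36 conversions and 5 bounces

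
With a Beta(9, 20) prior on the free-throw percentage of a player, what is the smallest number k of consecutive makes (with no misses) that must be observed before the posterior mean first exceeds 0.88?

k = 138

After k makes and 0 misses the posterior is Beta(9+k, 20), with mean (9+k)/(9+20+k).
Set (9+k)/(29+k) > 0.88 and solve: k > (0.88·29 − 9)/(1 − 0.88) = 137.667.
The smallest integer exceeding 137.667 is 138, and checking k=138: (147)/(167) = 0.8802 > 0.88.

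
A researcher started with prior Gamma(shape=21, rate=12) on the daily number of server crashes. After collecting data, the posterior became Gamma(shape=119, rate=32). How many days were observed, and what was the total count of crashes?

n = 20 days with total 98 crashes

A Gamma(α, β) prior (rate parametrization) on a Poisson rate with n observations summing to S gives posterior Gamma(α+S, β+n).
Matching: Σxᵢ = 119 − 21 = 98 and n = 32 − 12 = 20.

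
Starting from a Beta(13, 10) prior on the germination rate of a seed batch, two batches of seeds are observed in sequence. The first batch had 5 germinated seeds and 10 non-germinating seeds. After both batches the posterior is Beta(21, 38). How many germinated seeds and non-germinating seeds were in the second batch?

3 germinated seeds and 18 non-germinating seeds

Sequential conjugate updates are equivalent to a single update on the pooled data, so total successes = posterior α − prior α and total failures = posterior β − prior β.
Total across both batches: 21−13=8 germinated seeds, 38−10=28 non-germinating seeds.
Subtract the first batch: 8−5=3 germinated seeds and 28−10=18 non-germinating seeds.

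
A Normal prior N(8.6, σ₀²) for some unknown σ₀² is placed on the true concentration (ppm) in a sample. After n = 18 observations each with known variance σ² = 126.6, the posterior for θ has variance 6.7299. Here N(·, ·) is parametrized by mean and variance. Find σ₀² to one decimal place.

For the Normal–Normal model with known σ², precisions add: τ_n = τ₀ + n/σ².
So 1/σ₀² = 1/6.7299 − 18/126.6 = 0.148591 − 0.142180 = 0.006411.
Hence σ₀² = 1/0.006411 ≈ 156.0.

σ₀² = 156.0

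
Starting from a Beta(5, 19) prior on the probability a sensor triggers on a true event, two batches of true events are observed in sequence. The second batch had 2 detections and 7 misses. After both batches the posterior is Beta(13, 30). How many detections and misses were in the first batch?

Sequential conjugate updates are equivalent to a single update on the pooled data, so total successes = posterior α − prior α and total failures = posterior β − prior β.
Total across both batches: 13−5=8 detections, 30−19=11 misses.
Subtract the second batch: 8−2=6 detections and 11−7=4 misses.

6 detections and 4 misses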